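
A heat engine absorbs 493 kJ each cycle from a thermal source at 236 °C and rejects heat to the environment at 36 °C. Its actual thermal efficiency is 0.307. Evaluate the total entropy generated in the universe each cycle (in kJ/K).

ΔS_univ ≈ 0.137 kJ/K

T_H = 236 °C → 236 + 273.15 = 509.15 K.
T_C = 36 °C → 36 + 273.15 = 309.15 K.
W = η·Q_H = 0.307 × 493 = 151.4 kJ, so Q_C = Q_H − W = 341.6 kJ.
Entropy balance on the reservoirs: −Q_H/T_H = -0.9683 kJ/K, +Q_C/T_C = 1.105 kJ/K.
ΔS_univ = −Q_H/T_H + Q_C/T_C = 0.137 kJ/K (> 0, since η = 0.307 < η_Carnot = 0.393).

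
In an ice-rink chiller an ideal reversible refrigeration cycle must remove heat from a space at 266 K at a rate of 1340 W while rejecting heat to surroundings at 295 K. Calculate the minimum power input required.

Carnot COP: COP_R = T_C/(T_H − T_C) = 266.00/29.00 = 9.1724.
W = Q_C/COP_R = 1340/9.1724 = 146 W.

Ẇ_in ≈ 146 W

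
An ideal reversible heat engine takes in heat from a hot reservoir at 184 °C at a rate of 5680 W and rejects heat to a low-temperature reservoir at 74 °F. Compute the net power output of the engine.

T_H = 184 °C → 184 + 273.15 = 457.15 K.
T_C = 74 °F → (74 − 32) × 5/9 = 23.33 °C = 296.48 K.
η_rev = 1 − T_C/T_H = 1 − 296.48/457.15 = 0.3515.
W = η·Q_H = 0.3515 × 5680 = 2000 W.

Ẇ ≈ 2000 W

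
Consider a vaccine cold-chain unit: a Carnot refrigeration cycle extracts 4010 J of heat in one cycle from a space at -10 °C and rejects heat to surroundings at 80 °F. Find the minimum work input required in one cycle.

T_H = 80 °F → (80 − 32) × 5/9 = 26.67 °C = 299.82 K.
T_C = -10 °C → -10 + 273.15 = 263.15 K.
Carnot COP: COP_R = T_C/(T_H − T_C) = 263.15/36.67 = 7.1768.
W = Q_C/COP_R = 4010/7.1768 = 559 J.

W_in ≈ 559 J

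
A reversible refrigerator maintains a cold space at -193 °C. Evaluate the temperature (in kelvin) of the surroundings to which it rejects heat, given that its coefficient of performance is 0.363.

T_C = -193 °C → -193 + 273.15 = 80.15 K.
COP_R = T_C/(T_H − T_C) ⇒ T_H = T_C·(1 + 1/COP_R) = 80.15 × (1 + 1/0.363) = 301 K.

T_H ≈ 301 K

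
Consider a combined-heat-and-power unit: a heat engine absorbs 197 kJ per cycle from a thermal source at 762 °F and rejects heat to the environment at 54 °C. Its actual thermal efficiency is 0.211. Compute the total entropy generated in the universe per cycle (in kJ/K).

ΔS_univ ≈ 0.185 kJ/K

T_H = 762 °F → (762 − 32) × 5/9 = 405.56 °C = 678.71 K.
T_C = 54 °C → 54 + 273.15 = 327.15 K.
W = η·Q_H = 0.211 × 197 = 41.57 kJ, so Q_C = Q_H − W = 155.4 kJ.
The hot reservoir loses entropy Q_H/T_H = 197/678.71 = 0.2903 kJ/K; the cold reservoir gains Q_C/T_C = 155.4/327.15 = 0.4751 kJ/K.
ΔS_univ = −Q_H/T_H + Q_C/T_C = 0.185 kJ/K (> 0, since η = 0.211 < η_Carnot = 0.518).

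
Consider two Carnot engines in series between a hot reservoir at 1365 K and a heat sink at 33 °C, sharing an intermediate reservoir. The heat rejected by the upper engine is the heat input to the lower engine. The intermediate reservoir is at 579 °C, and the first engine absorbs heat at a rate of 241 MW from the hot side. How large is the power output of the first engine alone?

T_C = 33 °C → 33 + 273.15 = 306.15 K.
T_m = 579 °C → 579 + 273.15 = 852.15 K.
First-stage efficiency η₁ = 1 − T_m/T_H = 1 − 852.15/1365.00 = 0.3757.
W₁ = η₁·Q_H = 0.3757 × 241 = 90.5 MW.

Ẇ₁ ≈ 90.5 MW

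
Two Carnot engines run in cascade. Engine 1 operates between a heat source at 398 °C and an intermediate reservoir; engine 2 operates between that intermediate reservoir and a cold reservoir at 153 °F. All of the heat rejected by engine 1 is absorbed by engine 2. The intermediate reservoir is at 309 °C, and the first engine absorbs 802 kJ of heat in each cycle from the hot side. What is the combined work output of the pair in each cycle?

T_H = 398 °C → 398 + 273.15 = 671.15 K.
T_C = 153 °F → (153 − 32) × 5/9 = 67.22 °C = 340.37 K.
Two reversible stages in series are equivalent to a single Carnot engine between T_H and T_C, so η_total = 1 − T_C/T_H = 1 − 340.37/671.15 = 0.4929.
W_total = η_total · Q_H = 0.4929 × 802 = 395 kJ.

W_total ≈ 395 kJ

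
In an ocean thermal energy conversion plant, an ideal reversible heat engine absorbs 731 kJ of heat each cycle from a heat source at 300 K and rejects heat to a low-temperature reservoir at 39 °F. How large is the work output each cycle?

W ≈ 55.9 kJ

T_C = 39 °F → (39 − 32) × 5/9 = 3.89 °C = 277.04 K.
The Carnot efficiency is η = 1 − T_C/T_H = 1 − 277.04/300.00 = 0.0765.
W = η·Q_H = 0.0765 × 731 = 55.9 kJ.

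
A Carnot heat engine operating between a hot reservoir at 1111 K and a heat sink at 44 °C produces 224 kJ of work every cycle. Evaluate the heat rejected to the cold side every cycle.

T_C = 44 °C → 44 + 273.15 = 317.15 K.
η_rev = 1 − T_C/T_H = 1 − 317.15/1111.00 = 0.7145.
Since Q_C/Q_H = T_C/T_H and Q_H = W/η, Q_C = W·T_C/(T_H − T_C) = 224 × 317.15/793.85 = 89.5 kJ.

Q_C ≈ 89.5 kJ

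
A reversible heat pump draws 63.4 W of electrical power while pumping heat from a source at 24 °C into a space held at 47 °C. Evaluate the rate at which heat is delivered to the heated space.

T_H = 47 °C → 47 + 273.15 = 320.15 K.
T_C = 24 °C → 24 + 273.15 = 297.15 K.
Reversible heating COP: COP_HP = T_H/(T_H − T_C) = 320.15/23.00 = 13.9196.
Q_H = COP_HP · W = 13.9196 × 63.4 = 883 W.

Q̇_H ≈ 883 W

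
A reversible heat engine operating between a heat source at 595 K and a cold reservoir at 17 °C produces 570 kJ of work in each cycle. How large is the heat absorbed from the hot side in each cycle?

T_C = 17 °C → 17 + 273.15 = 290.15 K.
Since the cycle is reversible, η = 1 − T_C/T_H = 1 − 290.15/595.00 = 0.5124.
Q_H = W/η = 570/0.5124 = 1113 kJ.

Q_H ≈ 1113 kJ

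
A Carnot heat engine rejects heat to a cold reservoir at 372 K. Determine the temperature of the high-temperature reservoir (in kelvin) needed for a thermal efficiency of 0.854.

From η = 1 − T_C/T_H, solving for T_H gives T_H = T_C/(1 − η) = 372.00/(1 − 0.854) = 2548 K.

T_H ≈ 2548 K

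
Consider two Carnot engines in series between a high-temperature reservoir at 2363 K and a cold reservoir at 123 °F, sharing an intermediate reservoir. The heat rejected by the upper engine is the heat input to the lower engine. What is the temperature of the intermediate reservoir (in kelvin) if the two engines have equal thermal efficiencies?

T_C = 123 °F → (123 − 32) × 5/9 = 50.56 °C = 323.71 K.
Equal efficiencies require 1 − T_m/T_H = 1 − T_C/T_m, i.e. T_m/T_H = T_C/T_m, so T_m = √(T_H·T_C) = √(2363.00 × 323.71) = 874.6 K.

T_m ≈ 874.6 K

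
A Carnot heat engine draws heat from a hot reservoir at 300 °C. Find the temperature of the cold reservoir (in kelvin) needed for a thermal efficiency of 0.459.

T_C ≈ 310 K

T_H = 300 °C → 300 + 273.15 = 573.15 K.
From η = 1 − T_C/T_H, T_C = T_H·(1 − η) = 573.15 × (1 − 0.459) = 310 K.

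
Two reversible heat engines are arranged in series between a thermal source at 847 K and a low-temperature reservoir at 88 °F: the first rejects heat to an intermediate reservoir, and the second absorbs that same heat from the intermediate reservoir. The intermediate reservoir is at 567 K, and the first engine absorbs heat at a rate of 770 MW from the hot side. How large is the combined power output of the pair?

Ẇ_total ≈ 493.4 MW

T_C = 88 °F → (88 − 32) × 5/9 = 31.11 °C = 304.26 K.
Two reversible stages in series are equivalent to a single Carnot engine between T_H and T_C, so η_total = 1 − T_C/T_H = 1 − 304.26/847.00 = 0.6408.
W_total = η_total · Q_H = 0.6408 × 770 = 493.4 MW.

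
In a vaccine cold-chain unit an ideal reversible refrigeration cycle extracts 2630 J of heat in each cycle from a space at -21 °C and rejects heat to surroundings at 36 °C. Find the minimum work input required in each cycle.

W_in ≈ 594.5 J

T_H = 36 °C → 36 + 273.15 = 309.15 K.
T_C = -21 °C → -21 + 273.15 = 252.15 K.
COP_R = T_C/(T_H − T_C) = 252.15/57.00 = 4.4237.
W = Q_C/COP_R = 2630/4.4237 = 594.5 J.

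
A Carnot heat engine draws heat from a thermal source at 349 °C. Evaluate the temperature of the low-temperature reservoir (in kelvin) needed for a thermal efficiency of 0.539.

T_C ≈ 287 K

T_H = 349 °C → 349 + 273.15 = 622.15 K.
From η = 1 − T_C/T_H, T_C = T_H·(1 − η) = 622.15 × (1 − 0.539) = 287 K.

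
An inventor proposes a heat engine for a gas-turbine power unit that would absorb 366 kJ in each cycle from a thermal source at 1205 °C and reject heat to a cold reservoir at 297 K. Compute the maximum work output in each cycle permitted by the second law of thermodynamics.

W_max ≈ 292 kJ

T_H = 1205 °C → 1205 + 273.15 = 1478.15 K.
The upper bound on efficiency is η_max = 1 − T_C/T_H = 1 − 297.00/1478.15 = 0.7991.
W_max = η_max · Q_H = 0.7991 × 366 = 292 kJ.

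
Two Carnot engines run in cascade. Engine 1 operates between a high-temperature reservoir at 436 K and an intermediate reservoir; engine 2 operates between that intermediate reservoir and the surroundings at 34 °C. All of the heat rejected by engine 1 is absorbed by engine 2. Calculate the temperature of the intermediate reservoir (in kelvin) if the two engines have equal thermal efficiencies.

T_C = 34 °C → 34 + 273.15 = 307.15 K.
Equal efficiencies require 1 − T_m/T_H = 1 − T_C/T_m, i.e. T_m/T_H = T_C/T_m, so T_m = √(T_H·T_C) = √(436.00 × 307.15) = 366 K.

T_m ≈ 366 K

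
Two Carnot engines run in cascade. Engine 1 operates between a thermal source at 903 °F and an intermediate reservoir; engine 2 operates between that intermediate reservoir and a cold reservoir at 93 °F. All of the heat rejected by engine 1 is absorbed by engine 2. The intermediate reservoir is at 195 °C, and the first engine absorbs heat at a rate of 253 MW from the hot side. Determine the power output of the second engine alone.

T_H = 903 °F → (903 − 32) × 5/9 = 483.89 °C = 757.04 K.
T_C = 93 °F → (93 − 32) × 5/9 = 33.89 °C = 307.04 K.
T_m = 195 °C → 195 + 273.15 = 468.15 K.
Heat entering the second stage: Q_m = Q_H·(T_m/T_H) = 253 × 468.15/757.04 = 156 MW.
Second-stage efficiency η₂ = 1 − T_C/T_m = 1 − 307.04/468.15 = 0.3441, so W₂ = η₂·Q_m = 53.8 MW.

Ẇ₂ ≈ 53.8 MW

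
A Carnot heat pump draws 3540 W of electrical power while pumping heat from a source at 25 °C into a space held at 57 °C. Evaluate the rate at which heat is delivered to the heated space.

T_H = 57 °C → 57 + 273.15 = 330.15 K.
T_C = 25 °C → 25 + 273.15 = 298.15 K.
Reversible heating COP: COP_HP = T_H/(T_H − T_C) = 330.15/32.00 = 10.3172.
Q_H = COP_HP · W = 10.3172 × 3540 = 36500 W.

Q̇_H ≈ 36500 W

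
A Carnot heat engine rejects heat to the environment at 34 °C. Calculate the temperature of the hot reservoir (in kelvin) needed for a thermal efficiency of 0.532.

T_H ≈ 656.3 K

T_C = 34 °C → 34 + 273.15 = 307.15 K.
From η = 1 − T_C/T_H, solving for T_H gives T_H = T_C/(1 − η) = 307.15/(1 − 0.532) = 656.3 K.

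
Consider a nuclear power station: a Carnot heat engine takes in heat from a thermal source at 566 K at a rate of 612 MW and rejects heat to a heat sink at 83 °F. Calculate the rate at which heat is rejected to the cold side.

Q̇_C ≈ 326.0 MW

T_C = 83 °F → (83 − 32) × 5/9 = 28.33 °C = 301.48 K.
The Carnot efficiency is η = 1 − T_C/T_H = 1 − 301.48/566.00 = 0.4673.
For a reversible cycle Q_C/Q_H = T_C/T_H, so Q_C = 612 × 301.48/566.00 = 326.0 MW.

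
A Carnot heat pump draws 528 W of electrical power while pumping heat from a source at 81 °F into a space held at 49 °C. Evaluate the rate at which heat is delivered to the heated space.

Q̇_H ≈ 7810 W

T_H = 49 °C → 49 + 273.15 = 322.15 K.
T_C = 81 °F → (81 − 32) × 5/9 = 27.22 °C = 300.37 K.
The Carnot heat-pump COP is COP_HP = T_H/(T_H − T_C) = 322.15/21.78 = 14.7926.
Q_H = COP_HP · W = 14.7926 × 528 = 7810 W.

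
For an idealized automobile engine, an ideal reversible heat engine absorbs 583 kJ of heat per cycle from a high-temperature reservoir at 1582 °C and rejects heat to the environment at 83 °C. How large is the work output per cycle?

T_H = 1582 °C → 1582 + 273.15 = 1855.15 K.
T_C = 83 °C → 83 + 273.15 = 356.15 K.
Since the cycle is reversible, η = 1 − T_C/T_H = 1 − 356.15/1855.15 = 0.8080.
W = η·Q_H = 0.8080 × 583 = 471.1 kJ.

W ≈ 471.1 kJ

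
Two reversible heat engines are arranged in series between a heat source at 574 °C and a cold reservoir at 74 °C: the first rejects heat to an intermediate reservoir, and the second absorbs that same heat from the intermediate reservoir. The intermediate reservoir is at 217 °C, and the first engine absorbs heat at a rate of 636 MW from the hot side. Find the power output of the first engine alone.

Ẇ₁ ≈ 268 MW

T_H = 574 °C → 574 + 273.15 = 847.15 K.
T_C = 74 °C → 74 + 273.15 = 347.15 K.
T_m = 217 °C → 217 + 273.15 = 490.15 K.
First-stage efficiency η₁ = 1 − T_m/T_H = 1 − 490.15/847.15 = 0.4214.
W₁ = η₁·Q_H = 0.4214 × 636 = 268 MW.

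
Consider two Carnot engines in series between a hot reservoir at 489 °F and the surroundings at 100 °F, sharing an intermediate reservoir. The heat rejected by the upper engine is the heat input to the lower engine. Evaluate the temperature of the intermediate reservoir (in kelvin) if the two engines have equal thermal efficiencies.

T_H = 489 °F → (489 − 32) × 5/9 = 253.89 °C = 527.04 K.
T_C = 100 °F → (100 − 32) × 5/9 = 37.78 °C = 310.93 K.
Equal efficiencies require 1 − T_m/T_H = 1 − T_C/T_m, i.e. T_m/T_H = T_C/T_m, so T_m = √(T_H·T_C) = √(527.04 × 310.93) = 405 K.

T_m ≈ 405 K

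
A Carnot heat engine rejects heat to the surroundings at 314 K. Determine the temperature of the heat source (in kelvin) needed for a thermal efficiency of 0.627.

T_H ≈ 842 K

From η = 1 − T_C/T_H, solving for T_H gives T_H = T_C/(1 − η) = 314.00/(1 − 0.627) = 842 K.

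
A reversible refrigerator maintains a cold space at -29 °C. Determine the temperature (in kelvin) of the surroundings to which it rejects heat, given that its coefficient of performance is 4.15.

T_C = -29 °C → -29 + 273.15 = 244.15 K.
COP_R = T_C/(T_H − T_C) ⇒ T_H = T_C·(1 + 1/COP_R) = 244.15 × (1 + 1/4.15) = 303.0 K.

T_H ≈ 303.0 K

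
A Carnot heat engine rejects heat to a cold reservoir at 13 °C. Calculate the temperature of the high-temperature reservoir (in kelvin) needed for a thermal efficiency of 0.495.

T_C = 13 °C → 13 + 273.15 = 286.15 K.
From η = 1 − T_C/T_H, solving for T_H gives T_H = T_C/(1 − η) = 286.15/(1 − 0.495) = 567 K.

T_H ≈ 567 K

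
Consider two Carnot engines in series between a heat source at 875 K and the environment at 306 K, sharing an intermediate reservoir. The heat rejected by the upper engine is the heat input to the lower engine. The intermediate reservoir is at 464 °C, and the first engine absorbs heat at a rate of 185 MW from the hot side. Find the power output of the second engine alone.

Ẇ₂ ≈ 91.16 MW

T_m = 464 °C → 464 + 273.15 = 737.15 K.
Heat entering the second stage: Q_m = Q_H·(T_m/T_H) = 185 × 737.15/875.00 = 155.9 MW.
Second-stage efficiency η₂ = 1 − T_C/T_m = 1 − 306.00/737.15 = 0.5849, so W₂ = η₂·Q_m = 91.16 MW.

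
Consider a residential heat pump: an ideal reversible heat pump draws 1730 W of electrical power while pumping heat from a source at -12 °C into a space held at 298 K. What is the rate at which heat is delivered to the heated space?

Q̇_H ≈ 14000 W

T_C = -12 °C → -12 + 273.15 = 261.15 K.
For a reversible heat pump, COP_HP = T_H/(T_H − T_C) = 298.00/36.85 = 8.0868.
Q_H = COP_HP · W = 8.0868 × 1730 = 14000 W.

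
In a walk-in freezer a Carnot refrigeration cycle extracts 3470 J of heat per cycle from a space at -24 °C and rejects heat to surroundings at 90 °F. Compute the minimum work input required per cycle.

T_H = 90 °F → (90 − 32) × 5/9 = 32.22 °C = 305.37 K.
T_C = -24 °C → -24 + 273.15 = 249.15 K.
Carnot COP: COP_R = T_C/(T_H − T_C) = 249.15/56.22 = 4.4315.
W = Q_C/COP_R = 3470/4.4315 = 783 J.

W_in ≈ 783 J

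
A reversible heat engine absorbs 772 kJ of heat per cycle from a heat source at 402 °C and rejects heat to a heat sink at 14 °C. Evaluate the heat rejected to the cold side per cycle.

T_H = 402 °C → 402 + 273.15 = 675.15 K.
T_C = 14 °C → 14 + 273.15 = 287.15 K.
Since the cycle is reversible, η = 1 − T_C/T_H = 1 − 287.15/675.15 = 0.5747.
For a reversible cycle Q_C/Q_H = T_C/T_H, so Q_C = 772 × 287.15/675.15 = 328.3 kJ.

Q_C ≈ 328.3 kJ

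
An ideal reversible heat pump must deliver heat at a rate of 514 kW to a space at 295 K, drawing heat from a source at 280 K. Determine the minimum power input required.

Ẇ_in ≈ 26.1 kW

Reversible heating COP: COP_HP = T_H/(T_H − T_C) = 295.00/15.00 = 19.6667.
W = Q_H/COP_HP = 514/19.6667 = 26.1 kW.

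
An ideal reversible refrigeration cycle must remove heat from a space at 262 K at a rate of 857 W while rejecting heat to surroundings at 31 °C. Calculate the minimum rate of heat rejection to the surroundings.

T_H = 31 °C → 31 + 273.15 = 304.15 K.
For a reversible cycle Q_H/Q_C = T_H/T_C, so Q_H = Q_C·T_H/T_C = 857 × 304.15/262.00 = 995 W.

Q̇_H ≈ 995 W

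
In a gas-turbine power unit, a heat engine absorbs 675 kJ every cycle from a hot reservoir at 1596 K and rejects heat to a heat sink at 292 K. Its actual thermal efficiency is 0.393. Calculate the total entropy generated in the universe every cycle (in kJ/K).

ΔS_univ ≈ 0.980 kJ/K

W = η·Q_H = 0.393 × 675 = 265.3 kJ, so Q_C = Q_H − W = 409.7 kJ.
The hot reservoir loses entropy Q_H/T_H = 675/1596.00 = 0.4229 kJ/K; the cold reservoir gains Q_C/T_C = 409.7/292.00 = 1.403 kJ/K.
ΔS_univ = −Q_H/T_H + Q_C/T_C = 0.980 kJ/K (> 0, since η = 0.393 < η_Carnot = 0.817).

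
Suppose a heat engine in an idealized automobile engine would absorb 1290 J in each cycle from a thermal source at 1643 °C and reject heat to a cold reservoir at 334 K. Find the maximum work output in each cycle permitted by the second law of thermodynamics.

W_max ≈ 1070 J

T_H = 1643 °C → 1643 + 273.15 = 1916.15 K.
By the Carnot theorem, η_max = 1 − T_C/T_H = 1 − 334.00/1916.15 = 0.8257.
W_max = η_max · Q_H = 0.8257 × 1290 = 1070 J.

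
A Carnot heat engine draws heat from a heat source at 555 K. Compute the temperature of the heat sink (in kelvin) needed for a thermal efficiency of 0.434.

T_C ≈ 314.1 K

From η = 1 − T_C/T_H, T_C = T_H·(1 − η) = 555.00 × (1 − 0.434) = 314.1 K.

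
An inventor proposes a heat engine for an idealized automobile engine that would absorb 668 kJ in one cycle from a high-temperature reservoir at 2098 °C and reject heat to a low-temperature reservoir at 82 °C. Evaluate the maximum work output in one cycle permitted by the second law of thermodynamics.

W_max ≈ 568 kJ

T_H = 2098 °C → 2098 + 273.15 = 2371.15 K.
T_C = 82 °C → 82 + 273.15 = 355.15 K.
By the Carnot theorem, η_max = 1 − T_C/T_H = 1 − 355.15/2371.15 = 0.8502.
W_max = η_max · Q_H = 0.8502 × 668 = 568 kJ.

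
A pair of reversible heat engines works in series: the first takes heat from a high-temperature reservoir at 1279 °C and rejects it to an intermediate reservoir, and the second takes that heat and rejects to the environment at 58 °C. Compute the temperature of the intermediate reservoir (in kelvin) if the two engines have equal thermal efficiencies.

T_H = 1279 °C → 1279 + 273.15 = 1552.15 K.
T_C = 58 °C → 58 + 273.15 = 331.15 K.
Equal efficiencies require 1 − T_m/T_H = 1 − T_C/T_m, i.e. T_m/T_H = T_C/T_m, so T_m = √(T_H·T_C) = √(1552.15 × 331.15) = 716.9 K.

T_m ≈ 716.9 K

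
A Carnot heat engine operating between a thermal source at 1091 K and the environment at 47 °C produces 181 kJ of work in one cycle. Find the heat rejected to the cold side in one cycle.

Q_C ≈ 75.2 kJ

T_C = 47 °C → 47 + 273.15 = 320.15 K.
Since the cycle is reversible, η = 1 − T_C/T_H = 1 − 320.15/1091.00 = 0.7066.
Since Q_C/Q_H = T_C/T_H and Q_H = W/η, Q_C = W·T_C/(T_H − T_C) = 181 × 320.15/770.85 = 75.2 kJ.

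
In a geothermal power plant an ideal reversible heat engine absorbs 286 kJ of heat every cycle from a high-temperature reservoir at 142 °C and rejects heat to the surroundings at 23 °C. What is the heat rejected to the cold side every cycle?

Q_C ≈ 204 kJ

T_H = 142 °C → 142 + 273.15 = 415.15 K.
T_C = 23 °C → 23 + 273.15 = 296.15 K.
For a reversible engine, η = 1 − T_C/T_H = 1 − 296.15/415.15 = 0.2866.
For a reversible cycle Q_C/Q_H = T_C/T_H, so Q_C = 286 × 296.15/415.15 = 204 kJ.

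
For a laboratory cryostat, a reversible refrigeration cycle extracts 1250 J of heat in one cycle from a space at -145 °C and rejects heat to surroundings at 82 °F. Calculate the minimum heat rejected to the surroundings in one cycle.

T_H = 82 °F → (82 − 32) × 5/9 = 27.78 °C = 300.93 K.
T_C = -145 °C → -145 + 273.15 = 128.15 K.
For a reversible cycle Q_H/Q_C = T_H/T_C, so Q_H = Q_C·T_H/T_C = 1250 × 300.93/128.15 = 2940 J.

Q_H ≈ 2940 J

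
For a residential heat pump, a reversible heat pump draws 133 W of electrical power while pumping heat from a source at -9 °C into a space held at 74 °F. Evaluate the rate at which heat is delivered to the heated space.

T_H = 74 °F → (74 − 32) × 5/9 = 23.33 °C = 296.48 K.
T_C = -9 °C → -9 + 273.15 = 264.15 K.
The Carnot heat-pump COP is COP_HP = T_H/(T_H − T_C) = 296.48/32.33 = 9.1696.
Q_H = COP_HP · W = 9.1696 × 133 = 1220 W.

Q̇_H ≈ 1220 W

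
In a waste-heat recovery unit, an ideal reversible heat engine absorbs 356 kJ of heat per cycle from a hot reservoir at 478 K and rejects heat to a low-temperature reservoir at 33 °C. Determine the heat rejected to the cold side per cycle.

T_C = 33 °C → 33 + 273.15 = 306.15 K.
Since the cycle is reversible, η = 1 − T_C/T_H = 1 − 306.15/478.00 = 0.3595.
For a reversible cycle Q_C/Q_H = T_C/T_H, so Q_C = 356 × 306.15/478.00 = 228.0 kJ.

Q_C ≈ 228.0 kJ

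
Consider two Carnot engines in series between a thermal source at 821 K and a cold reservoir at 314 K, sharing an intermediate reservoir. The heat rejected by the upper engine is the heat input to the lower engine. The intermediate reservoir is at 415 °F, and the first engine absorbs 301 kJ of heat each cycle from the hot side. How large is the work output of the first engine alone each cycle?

T_m = 415 °F → (415 − 32) × 5/9 = 212.78 °C = 485.93 K.
First-stage efficiency η₁ = 1 − T_m/T_H = 1 − 485.93/821.00 = 0.4081.
W₁ = η₁·Q_H = 0.4081 × 301 = 122.8 kJ.

W₁ ≈ 122.8 kJ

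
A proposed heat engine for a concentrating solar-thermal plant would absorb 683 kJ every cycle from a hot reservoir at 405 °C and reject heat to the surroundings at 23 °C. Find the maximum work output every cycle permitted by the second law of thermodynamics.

W_max ≈ 385 kJ

T_H = 405 °C → 405 + 273.15 = 678.15 K.
T_C = 23 °C → 23 + 273.15 = 296.15 K.
No engine can exceed the Carnot limit: η_max = 1 − T_C/T_H = 1 − 296.15/678.15 = 0.5633.
W_max = η_max · Q_H = 0.5633 × 683 = 385 kJ.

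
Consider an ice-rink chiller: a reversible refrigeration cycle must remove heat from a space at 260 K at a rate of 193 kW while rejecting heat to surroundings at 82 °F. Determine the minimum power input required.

T_H = 82 °F → (82 − 32) × 5/9 = 27.78 °C = 300.93 K.
For a reversible refrigerator, COP_R = T_C/(T_H − T_C) = 260.00/40.93 = 6.3527.
W = Q_C/COP_R = 193/6.3527 = 30.38 kW.

Ẇ_in ≈ 30.38 kW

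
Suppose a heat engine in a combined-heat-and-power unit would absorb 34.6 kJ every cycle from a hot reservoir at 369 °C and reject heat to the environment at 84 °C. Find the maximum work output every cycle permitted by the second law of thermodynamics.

W_max ≈ 15.4 kJ

T_H = 369 °C → 369 + 273.15 = 642.15 K.
T_C = 84 °C → 84 + 273.15 = 357.15 K.
The second-law ceiling is the Carnot efficiency, η_max = 1 − T_C/T_H = 1 − 357.15/642.15 = 0.4438.
W_max = η_max · Q_H = 0.4438 × 34.6 = 15.4 kJ.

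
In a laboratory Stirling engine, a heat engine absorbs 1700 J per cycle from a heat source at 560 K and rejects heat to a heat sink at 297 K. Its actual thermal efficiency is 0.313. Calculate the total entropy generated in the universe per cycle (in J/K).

ΔS_univ ≈ 0.897 J/K

W = η·Q_H = 0.313 × 1700 = 532.1 J, so Q_C = Q_H − W = 1168 J.
Reservoir entropy changes: ΔS_H = −Q_H/T_H = −1700/560.00 = -3.036 J/K and ΔS_C = +Q_C/T_C = 1168/297.00 = 3.932 J/K.
ΔS_univ = −Q_H/T_H + Q_C/T_C = 0.897 J/K (> 0, since η = 0.313 < η_Carnot = 0.470).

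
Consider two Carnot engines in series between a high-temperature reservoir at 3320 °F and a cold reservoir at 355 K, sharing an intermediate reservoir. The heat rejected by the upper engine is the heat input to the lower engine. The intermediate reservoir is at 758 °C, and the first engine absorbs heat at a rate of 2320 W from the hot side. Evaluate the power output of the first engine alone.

Ẇ₁ ≈ 1180 W

T_H = 3320 °F → (3320 − 32) × 5/9 = 1826.67 °C = 2099.82 K.
T_m = 758 °C → 758 + 273.15 = 1031.15 K.
First-stage efficiency η₁ = 1 − T_m/T_H = 1 − 1031.15/2099.82 = 0.5089.
W₁ = η₁·Q_H = 0.5089 × 2320 = 1180 W.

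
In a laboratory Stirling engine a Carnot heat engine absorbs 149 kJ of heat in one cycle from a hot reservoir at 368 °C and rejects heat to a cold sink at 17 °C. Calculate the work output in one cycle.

W ≈ 81.6 kJ

T_H = 368 °C → 368 + 273.15 = 641.15 K.
T_C = 17 °C → 17 + 273.15 = 290.15 K.
Carnot efficiency: η = 1 − T_C/T_H = 1 − 290.15/641.15 = 0.5475.
W = η·Q_H = 0.5475 × 149 = 81.6 kJ.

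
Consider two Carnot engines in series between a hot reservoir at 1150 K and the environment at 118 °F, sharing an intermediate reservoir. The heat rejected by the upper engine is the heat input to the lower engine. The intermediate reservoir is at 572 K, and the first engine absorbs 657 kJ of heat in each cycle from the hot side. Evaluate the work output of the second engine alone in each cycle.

T_C = 118 °F → (118 − 32) × 5/9 = 47.78 °C = 320.93 K.
Heat entering the second stage: Q_m = Q_H·(T_m/T_H) = 657 × 572.00/1150.00 = 327 kJ.
Second-stage efficiency η₂ = 1 − T_C/T_m = 1 − 320.93/572.00 = 0.4389, so W₂ = η₂·Q_m = 143 kJ.

W₂ ≈ 143 kJ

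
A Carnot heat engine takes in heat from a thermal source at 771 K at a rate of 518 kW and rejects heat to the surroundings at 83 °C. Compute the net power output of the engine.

Ẇ ≈ 279 kW

T_C = 83 °C → 83 + 273.15 = 356.15 K.
η_rev = 1 − T_C/T_H = 1 − 356.15/771.00 = 0.5381.
W = η·Q_H = 0.5381 × 518 = 279 kW.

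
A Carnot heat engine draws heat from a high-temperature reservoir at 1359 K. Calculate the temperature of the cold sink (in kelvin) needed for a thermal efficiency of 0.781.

T_C ≈ 298 K

From η = 1 − T_C/T_H, T_C = T_H·(1 − η) = 1359.00 × (1 − 0.781) = 298 K.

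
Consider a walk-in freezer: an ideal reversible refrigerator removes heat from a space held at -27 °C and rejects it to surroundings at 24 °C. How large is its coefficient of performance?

COP_R ≈ 4.826

T_H = 24 °C → 24 + 273.15 = 297.15 K.
T_C = -27 °C → -27 + 273.15 = 246.15 K.
COP_R = T_C/(T_H − T_C) = 246.15/(297.15 − 246.15) = 4.826.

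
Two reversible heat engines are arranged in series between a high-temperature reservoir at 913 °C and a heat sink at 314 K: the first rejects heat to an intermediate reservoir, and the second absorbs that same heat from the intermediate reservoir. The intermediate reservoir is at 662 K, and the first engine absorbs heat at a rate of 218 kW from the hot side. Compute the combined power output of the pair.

Ẇ_total ≈ 160 kW

T_H = 913 °C → 913 + 273.15 = 1186.15 K.
Two reversible stages in series are equivalent to a single Carnot engine between T_H and T_C, so η_total = 1 − T_C/T_H = 1 − 314.00/1186.15 = 0.7353.
W_total = η_total · Q_H = 0.7353 × 218 = 160 kW.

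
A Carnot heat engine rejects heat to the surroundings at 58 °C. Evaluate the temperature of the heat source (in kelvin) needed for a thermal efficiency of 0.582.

T_H ≈ 792 K

T_C = 58 °C → 58 + 273.15 = 331.15 K.
From η = 1 − T_C/T_H, solving for T_H gives T_H = T_C/(1 − η) = 331.15/(1 − 0.582) = 792 K.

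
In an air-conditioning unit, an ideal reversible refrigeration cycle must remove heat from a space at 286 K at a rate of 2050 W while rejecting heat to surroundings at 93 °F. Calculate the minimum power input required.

T_H = 93 °F → (93 − 32) × 5/9 = 33.89 °C = 307.04 K.
COP_R = T_C/(T_H − T_C) = 286.00/21.04 = 13.5939.
W = Q_C/COP_R = 2050/13.5939 = 150.8 W.

Ẇ_in ≈ 150.8 W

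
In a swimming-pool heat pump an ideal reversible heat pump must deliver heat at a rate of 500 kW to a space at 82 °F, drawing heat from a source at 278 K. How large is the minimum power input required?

Ẇ_in ≈ 38.1 kW

T_H = 82 °F → (82 − 32) × 5/9 = 27.78 °C = 300.93 K.
For a reversible heat pump, COP_HP = T_H/(T_H − T_C) = 300.93/22.93 = 13.1250.
W = Q_H/COP_HP = 500/13.1250 = 38.1 kW.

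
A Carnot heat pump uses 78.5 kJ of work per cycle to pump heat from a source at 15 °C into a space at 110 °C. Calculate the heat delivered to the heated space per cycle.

T_H = 110 °C → 110 + 273.15 = 383.15 K.
T_C = 15 °C → 15 + 273.15 = 288.15 K.
For a reversible heat pump, COP_HP = T_H/(T_H − T_C) = 383.15/95.00 = 4.0332.
Q_H = COP_HP · W = 4.0332 × 78.5 = 316.6 kJ.

Q_H ≈ 316.6 kJ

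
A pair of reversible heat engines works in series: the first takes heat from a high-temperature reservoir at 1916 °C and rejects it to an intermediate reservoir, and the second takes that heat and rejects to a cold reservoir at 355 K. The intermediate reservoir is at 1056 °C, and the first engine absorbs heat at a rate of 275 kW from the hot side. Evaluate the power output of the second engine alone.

T_H = 1916 °C → 1916 + 273.15 = 2189.15 K.
T_m = 1056 °C → 1056 + 273.15 = 1329.15 K.
Heat entering the second stage: Q_m = Q_H·(T_m/T_H) = 275 × 1329.15/2189.15 = 167.0 kW.
Second-stage efficiency η₂ = 1 − T_C/T_m = 1 − 355.00/1329.15 = 0.7329, so W₂ = η₂·Q_m = 122.4 kW.

Ẇ₂ ≈ 122.4 kW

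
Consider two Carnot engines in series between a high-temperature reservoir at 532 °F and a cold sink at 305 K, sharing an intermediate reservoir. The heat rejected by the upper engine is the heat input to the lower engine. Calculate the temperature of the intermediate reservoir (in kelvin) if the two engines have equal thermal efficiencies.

T_m ≈ 409.9 K

T_H = 532 °F → (532 − 32) × 5/9 = 277.78 °C = 550.93 K.
Equal efficiencies require 1 − T_m/T_H = 1 − T_C/T_m, i.e. T_m/T_H = T_C/T_m, so T_m = √(T_H·T_C) = √(550.93 × 305.00) = 409.9 K.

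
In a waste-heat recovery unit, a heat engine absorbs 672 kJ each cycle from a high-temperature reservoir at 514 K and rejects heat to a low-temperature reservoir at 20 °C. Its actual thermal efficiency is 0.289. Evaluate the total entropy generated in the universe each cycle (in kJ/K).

ΔS_univ ≈ 0.3225 kJ/K

T_C = 20 °C → 20 + 273.15 = 293.15 K.
W = η·Q_H = 0.289 × 672 = 194.2 kJ, so Q_C = Q_H − W = 477.8 kJ.
Reservoir entropy changes: ΔS_H = −Q_H/T_H = −672/514.00 = -1.307 kJ/K and ΔS_C = +Q_C/T_C = 477.8/293.15 = 1.630 kJ/K.
ΔS_univ = −Q_H/T_H + Q_C/T_C = 0.3225 kJ/K (> 0, since η = 0.289 < η_Carnot = 0.430).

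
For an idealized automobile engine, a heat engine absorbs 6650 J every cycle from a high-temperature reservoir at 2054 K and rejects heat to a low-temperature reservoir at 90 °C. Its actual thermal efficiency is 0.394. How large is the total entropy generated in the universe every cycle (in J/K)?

T_C = 90 °C → 90 + 273.15 = 363.15 K.
W = η·Q_H = 0.394 × 6650 = 2620 J, so Q_C = Q_H − W = 4030 J.
Entropy balance on the reservoirs: −Q_H/T_H = -3.238 J/K, +Q_C/T_C = 11.10 J/K.
ΔS_univ = −Q_H/T_H + Q_C/T_C = 7.859 J/K (> 0, since η = 0.394 < η_Carnot = 0.823).

ΔS_univ ≈ 7.859 J/K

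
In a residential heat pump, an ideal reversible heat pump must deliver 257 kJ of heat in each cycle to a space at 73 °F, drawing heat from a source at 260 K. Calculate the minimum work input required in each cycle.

T_H = 73 °F → (73 − 32) × 5/9 = 22.78 °C = 295.93 K.
Reversible heating COP: COP_HP = T_H/(T_H − T_C) = 295.93/35.93 = 8.2367.
W = Q_H/COP_HP = 257/8.2367 = 31.2 kJ.

W_in ≈ 31.2 kJ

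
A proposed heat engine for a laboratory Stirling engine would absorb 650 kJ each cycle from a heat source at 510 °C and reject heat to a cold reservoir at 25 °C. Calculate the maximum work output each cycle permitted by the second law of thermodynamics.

W_max ≈ 403 kJ

T_H = 510 °C → 510 + 273.15 = 783.15 K.
T_C = 25 °C → 25 + 273.15 = 298.15 K.
The upper bound on efficiency is η_max = 1 − T_C/T_H = 1 − 298.15/783.15 = 0.6193.
W_max = η_max · Q_H = 0.6193 × 650 = 403 kJ.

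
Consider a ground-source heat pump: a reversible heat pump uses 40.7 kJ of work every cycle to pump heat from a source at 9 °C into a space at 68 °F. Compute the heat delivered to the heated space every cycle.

Q_H ≈ 1080 kJ

T_H = 68 °F → (68 − 32) × 5/9 = 20.00 °C = 293.15 K.
T_C = 9 °C → 9 + 273.15 = 282.15 K.
Reversible heating COP: COP_HP = T_H/(T_H − T_C) = 293.15/11.00 = 26.6500.
Q_H = COP_HP · W = 26.6500 × 40.7 = 1080 kJ.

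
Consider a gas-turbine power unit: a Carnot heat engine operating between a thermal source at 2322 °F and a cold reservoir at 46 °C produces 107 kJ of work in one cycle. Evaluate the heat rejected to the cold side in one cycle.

T_H = 2322 °F → (2322 − 32) × 5/9 = 1272.22 °C = 1545.37 K.
T_C = 46 °C → 46 + 273.15 = 319.15 K.
η_rev = 1 − T_C/T_H = 1 − 319.15/1545.37 = 0.7935.
Since Q_C/Q_H = T_C/T_H and Q_H = W/η, Q_C = W·T_C/(T_H − T_C) = 107 × 319.15/1226.22 = 27.8 kJ.

Q_C ≈ 27.8 kJ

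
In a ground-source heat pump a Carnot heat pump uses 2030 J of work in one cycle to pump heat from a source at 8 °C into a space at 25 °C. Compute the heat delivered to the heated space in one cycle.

Q_H ≈ 35600 J

T_H = 25 °C → 25 + 273.15 = 298.15 K.
T_C = 8 °C → 8 + 273.15 = 281.15 K.
For a reversible heat pump, COP_HP = T_H/(T_H − T_C) = 298.15/17.00 = 17.5382.
Q_H = COP_HP · W = 17.5382 × 2030 = 35600 J.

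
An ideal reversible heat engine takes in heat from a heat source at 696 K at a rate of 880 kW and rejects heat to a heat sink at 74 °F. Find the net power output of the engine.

Ẇ ≈ 505.1 kW

T_C = 74 °F → (74 − 32) × 5/9 = 23.33 °C = 296.48 K.
The Carnot efficiency is η = 1 − T_C/T_H = 1 − 296.48/696.00 = 0.5740.
W = η·Q_H = 0.5740 × 880 = 505.1 kW.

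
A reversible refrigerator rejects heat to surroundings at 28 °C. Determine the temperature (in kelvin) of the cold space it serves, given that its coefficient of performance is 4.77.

T_H = 28 °C → 28 + 273.15 = 301.15 K.
COP_R = T_C/(T_H − T_C) ⇒ T_C = T_H·COP_R/(1 + COP_R) = 301.15 × 4.77/(1 + 4.77) = 249 K.

T_C ≈ 249 K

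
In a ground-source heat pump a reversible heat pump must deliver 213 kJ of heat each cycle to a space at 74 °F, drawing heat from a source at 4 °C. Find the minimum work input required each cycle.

W_in ≈ 13.9 kJ

T_H = 74 °F → (74 − 32) × 5/9 = 23.33 °C = 296.48 K.
T_C = 4 °C → 4 + 273.15 = 277.15 K.
COP_HP = T_H/(T_H − T_C) = 296.48/19.33 = 15.3353.
W = Q_H/COP_HP = 213/15.3353 = 13.9 kJ.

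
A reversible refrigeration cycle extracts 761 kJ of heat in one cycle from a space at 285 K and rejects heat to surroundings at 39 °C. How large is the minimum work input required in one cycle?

W_in ≈ 72.5 kJ

T_H = 39 °C → 39 + 273.15 = 312.15 K.
Carnot COP: COP_R = T_C/(T_H − T_C) = 285.00/27.15 = 10.4972.
W = Q_C/COP_R = 761/10.4972 = 72.5 kJ.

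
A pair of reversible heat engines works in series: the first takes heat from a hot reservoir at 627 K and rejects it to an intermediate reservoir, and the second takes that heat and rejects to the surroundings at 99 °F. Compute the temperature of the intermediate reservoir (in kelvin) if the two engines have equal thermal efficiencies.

T_C = 99 °F → (99 − 32) × 5/9 = 37.22 °C = 310.37 K.
Equal efficiencies require 1 − T_m/T_H = 1 − T_C/T_m, i.e. T_m/T_H = T_C/T_m, so T_m = √(T_H·T_C) = √(627.00 × 310.37) = 441 K.

T_m ≈ 441 K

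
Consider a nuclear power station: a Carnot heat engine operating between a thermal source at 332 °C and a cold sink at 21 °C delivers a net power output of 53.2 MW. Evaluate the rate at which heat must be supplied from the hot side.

T_H = 332 °C → 332 + 273.15 = 605.15 K.
T_C = 21 °C → 21 + 273.15 = 294.15 K.
The Carnot efficiency is η = 1 − T_C/T_H = 1 − 294.15/605.15 = 0.5139.
Q_H = W/η = 53.2/0.5139 = 104 MW.

Q̇_H ≈ 104 MW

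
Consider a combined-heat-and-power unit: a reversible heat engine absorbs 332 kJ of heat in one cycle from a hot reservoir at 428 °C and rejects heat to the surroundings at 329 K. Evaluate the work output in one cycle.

T_H = 428 °C → 428 + 273.15 = 701.15 K.
Carnot efficiency: η = 1 − T_C/T_H = 1 − 329.00/701.15 = 0.5308.
W = η·Q_H = 0.5308 × 332 = 176 kJ.

W ≈ 176 kJ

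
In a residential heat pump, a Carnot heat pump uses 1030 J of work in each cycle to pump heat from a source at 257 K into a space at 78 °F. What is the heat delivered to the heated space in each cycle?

T_H = 78 °F → (78 − 32) × 5/9 = 25.56 °C = 298.71 K.
The Carnot heat-pump COP is COP_HP = T_H/(T_H − T_C) = 298.71/41.71 = 7.1622.
Q_H = COP_HP · W = 7.1622 × 1030 = 7380 J.

Q_H ≈ 7380 J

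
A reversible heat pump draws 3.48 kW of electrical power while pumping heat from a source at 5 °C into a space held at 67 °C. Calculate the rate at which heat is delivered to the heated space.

T_H = 67 °C → 67 + 273.15 = 340.15 K.
T_C = 5 °C → 5 + 273.15 = 278.15 K.
COP_HP = T_H/(T_H − T_C) = 340.15/62.00 = 5.4863.
Q_H = COP_HP · W = 5.4863 × 3.48 = 19.1 kW.

Q̇_H ≈ 19.1 kW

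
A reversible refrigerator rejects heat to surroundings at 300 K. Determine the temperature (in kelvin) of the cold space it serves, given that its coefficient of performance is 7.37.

COP_R = T_C/(T_H − T_C) ⇒ T_C = T_H·COP_R/(1 + COP_R) = 300.00 × 7.37/(1 + 7.37) = 264 K.

T_C ≈ 264 K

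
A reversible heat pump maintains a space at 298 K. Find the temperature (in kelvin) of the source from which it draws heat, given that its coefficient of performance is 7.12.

T_C ≈ 256.1 K

COP_HP = T_H/(T_H − T_C) ⇒ T_C = T_H·(COP_HP − 1)/COP_HP = 298.00 × (7.12 − 1)/7.12 = 256.1 K.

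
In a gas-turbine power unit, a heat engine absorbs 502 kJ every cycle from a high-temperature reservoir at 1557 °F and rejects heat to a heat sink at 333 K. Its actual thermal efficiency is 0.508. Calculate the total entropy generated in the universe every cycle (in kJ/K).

T_H = 1557 °F → (1557 − 32) × 5/9 = 847.22 °C = 1120.37 K.
W = η·Q_H = 0.508 × 502 = 255.0 kJ, so Q_C = Q_H − W = 247.0 kJ.
The hot reservoir loses entropy Q_H/T_H = 502/1120.37 = 0.4481 kJ/K; the cold reservoir gains Q_C/T_C = 247.0/333.00 = 0.7417 kJ/K.
ΔS_univ = −Q_H/T_H + Q_C/T_C = 0.2936 kJ/K (> 0, since η = 0.508 < η_Carnot = 0.703).

ΔS_univ ≈ 0.2936 kJ/K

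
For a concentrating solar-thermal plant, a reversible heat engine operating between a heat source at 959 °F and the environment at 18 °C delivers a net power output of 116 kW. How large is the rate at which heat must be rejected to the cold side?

T_H = 959 °F → (959 − 32) × 5/9 = 515.00 °C = 788.15 K.
T_C = 18 °C → 18 + 273.15 = 291.15 K.
Since the cycle is reversible, η = 1 − T_C/T_H = 1 − 291.15/788.15 = 0.6306.
Since Q_C/Q_H = T_C/T_H and Q_H = W/η, Q_C = W·T_C/(T_H − T_C) = 116 × 291.15/497.00 = 67.95 kW.

Q̇_C ≈ 67.95 kW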